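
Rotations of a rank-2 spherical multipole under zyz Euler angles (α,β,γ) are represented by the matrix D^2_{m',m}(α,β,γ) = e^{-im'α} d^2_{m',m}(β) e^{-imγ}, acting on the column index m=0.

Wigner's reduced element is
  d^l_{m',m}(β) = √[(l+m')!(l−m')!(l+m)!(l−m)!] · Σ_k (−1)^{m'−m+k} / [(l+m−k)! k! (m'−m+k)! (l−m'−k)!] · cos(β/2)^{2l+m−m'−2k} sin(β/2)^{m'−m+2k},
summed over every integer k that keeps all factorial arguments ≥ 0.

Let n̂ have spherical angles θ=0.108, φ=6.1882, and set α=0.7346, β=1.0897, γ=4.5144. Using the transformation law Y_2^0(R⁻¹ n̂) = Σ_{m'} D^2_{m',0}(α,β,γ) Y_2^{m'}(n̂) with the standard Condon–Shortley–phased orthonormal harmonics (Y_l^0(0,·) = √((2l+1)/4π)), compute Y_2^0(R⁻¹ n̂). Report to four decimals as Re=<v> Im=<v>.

Re=-0.0550 Im=0.0000

Need the full column D^2_{m',0} for m'=−2..2 at α=0.7346, β=1.0897, γ=4.5144.
cos(β/2)=0.855205, sin(β/2)=0.518290
d^2_{-2,0}: single k=2 term ⇒ +0.481240;  D = +0.048808+0.478758i
d^2_{-1,0}: k∈[1..2] ⇒ +0.794070 -0.291651 = +0.502419;  D = +0.372845+0.336767i
d^2_{0,0}: k∈[0..2] ⇒ +0.534910 -0.785861 +0.072159 = -0.178792;  D = -0.178792+0.000000i
d^2_{1,0}: k∈[0..1] ⇒ -0.794070 +0.291651 = -0.502419;  D = -0.372845+0.336767i
d^2_{2,0}: single k=0 term ⇒ +0.481240;  D = +0.048808-0.478758i
Y_2^{m'}(θ=0.108,φ=6.1882) and Σ D·Y over m':
  (+0.0488+0.4788i)·(+0.0044+0.0008i)  (+0.3728+0.3368i)·(+0.0824+0.0079i)  (-0.1788+0.0000i)·(+0.6198+0.0000i)  (-0.3728+0.3368i)·(-0.0824+0.0079i)  (+0.0488-0.4788i)·(+0.0044-0.0008i)
Y_2^0(R⁻¹ n̂) = -0.055027+0.000000i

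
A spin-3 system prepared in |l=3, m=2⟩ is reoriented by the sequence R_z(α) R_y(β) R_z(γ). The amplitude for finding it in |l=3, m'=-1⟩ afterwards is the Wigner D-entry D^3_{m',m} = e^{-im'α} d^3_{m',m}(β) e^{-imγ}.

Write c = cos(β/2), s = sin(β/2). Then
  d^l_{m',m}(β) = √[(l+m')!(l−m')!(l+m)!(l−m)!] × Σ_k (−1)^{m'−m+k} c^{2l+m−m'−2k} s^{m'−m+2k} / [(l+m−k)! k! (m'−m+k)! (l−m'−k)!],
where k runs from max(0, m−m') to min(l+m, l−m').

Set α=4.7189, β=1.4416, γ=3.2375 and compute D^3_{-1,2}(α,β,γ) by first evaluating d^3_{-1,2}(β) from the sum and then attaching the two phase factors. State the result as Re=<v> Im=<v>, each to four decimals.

D^3_{-1,2}(4.7189,1.4416,3.2375) = e^{-i·-1·4.7189}·d^3_{-1,2}(1.4416)·e^{-i·2·3.2375}. Compute d first:
Half-angle: c=0.751278, s=0.659986. N=√(2·24·120·1)=75.894664
k: max(0,(2)−(-1))=3 … min(3+(2),3−(-1))=4
  k=3: (−1)^0·75.8947/(12)·0.7513^3·0.6600^3 = +0.770967
  k=4: (−1)^1·75.8947/(24)·0.7513^1·0.6600^5 = -0.297491
d^3_{-1,2}(1.4416) = +0.770967 -0.297491 = +0.473476
Phases: e^{-i·(-1)·4.7189}=+0.006511-0.999979i, e^{-i·(2)·3.2375}=+0.981660-0.190641i ⇒ D=-0.087236-0.465370i

Re=-0.0872 Im=-0.4654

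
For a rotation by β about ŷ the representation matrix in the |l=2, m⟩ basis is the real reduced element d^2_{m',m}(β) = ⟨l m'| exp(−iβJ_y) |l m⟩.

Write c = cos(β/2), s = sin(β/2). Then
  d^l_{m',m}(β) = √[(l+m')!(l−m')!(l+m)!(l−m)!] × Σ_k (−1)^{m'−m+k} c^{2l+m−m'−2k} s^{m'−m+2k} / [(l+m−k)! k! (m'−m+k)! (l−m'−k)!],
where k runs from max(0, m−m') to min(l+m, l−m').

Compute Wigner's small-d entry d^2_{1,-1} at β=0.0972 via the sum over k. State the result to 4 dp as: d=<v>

d^2_{1,-1}(β=0.0972) via Wigner's sum:
With c≡cos(β/2)=0.998819 and s≡sin(β/2)=0.048581, N=[6·1·1·6]^{1/2}=6.000000
k∈{0,1} keeps every argument non-negative
  k=0: (−1)^2·6.0000/(2)·0.9988^2·0.0486^2 = +0.007064
  k=1: (−1)^3·6.0000/(6)·0.9988^0·0.0486^4 = -0.000006
d^2_{1,-1}(0.0972) = +0.007064 -0.000006 = +0.007058

d=0.0071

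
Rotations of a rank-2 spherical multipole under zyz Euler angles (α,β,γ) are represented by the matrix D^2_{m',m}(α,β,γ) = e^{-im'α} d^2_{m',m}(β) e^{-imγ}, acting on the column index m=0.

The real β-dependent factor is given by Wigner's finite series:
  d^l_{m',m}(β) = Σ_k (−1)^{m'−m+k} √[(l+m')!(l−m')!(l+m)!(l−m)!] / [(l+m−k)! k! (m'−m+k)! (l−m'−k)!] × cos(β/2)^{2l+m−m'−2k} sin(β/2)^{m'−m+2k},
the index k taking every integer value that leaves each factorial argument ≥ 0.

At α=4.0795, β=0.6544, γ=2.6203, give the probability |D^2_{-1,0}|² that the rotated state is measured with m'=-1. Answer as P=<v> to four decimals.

P=0.3498

D^2_{-1,0}(4.0795,0.6544,2.6203) = e^{-i·-1·4.0795}·d^2_{-1,0}(0.6544)·e^{-i·0·2.6203}. Compute d first:
With c≡cos(β/2)=0.946946 and s≡sin(β/2)=0.321393, N=[1·6·2·2]^{1/2}=4.898979
Admissible k: 1..2 (factorial args all ≥0)
  k=1: (−1)^0·4.8990/(2)·0.9469^3·0.3214^1 = +0.668478
  k=2: (−1)^1·4.8990/(2)·0.9469^1·0.3214^3 = -0.077003
d^2_{-1,0}(0.6544) = +0.668478 -0.077003 = +0.591475
|D^2_{-1,0}|² = |d^2_{-1,0}(β)|² = (+0.591475)² = 0.349843 (the z-rotation phases have unit modulus)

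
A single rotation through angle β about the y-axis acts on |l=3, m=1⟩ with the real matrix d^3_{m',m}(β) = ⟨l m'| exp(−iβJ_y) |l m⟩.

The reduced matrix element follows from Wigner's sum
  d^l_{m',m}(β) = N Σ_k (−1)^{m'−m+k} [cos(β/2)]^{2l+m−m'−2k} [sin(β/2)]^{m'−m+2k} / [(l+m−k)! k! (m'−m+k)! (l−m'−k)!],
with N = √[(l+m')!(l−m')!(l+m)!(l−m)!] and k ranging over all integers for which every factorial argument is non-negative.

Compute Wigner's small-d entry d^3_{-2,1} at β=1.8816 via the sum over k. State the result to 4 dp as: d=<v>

d^3_{-2,1}(β=1.8816) via Wigner's sum:
c=cos(1.8816/2)=0.589142, s=sin(1.8816/2)=0.808030; N=√[1·120·24·2]=75.894664
k∈{3,4} keeps every argument non-negative
  k=3: (−1)^0·75.8947/(12)·0.5891^3·0.8080^3 = +0.682294
  k=4: (−1)^1·75.8947/(24)·0.5891^1·0.8080^5 = -0.641736
d^3_{-2,1}(1.8816) = +0.682294 -0.641736 = +0.040558

d=0.0406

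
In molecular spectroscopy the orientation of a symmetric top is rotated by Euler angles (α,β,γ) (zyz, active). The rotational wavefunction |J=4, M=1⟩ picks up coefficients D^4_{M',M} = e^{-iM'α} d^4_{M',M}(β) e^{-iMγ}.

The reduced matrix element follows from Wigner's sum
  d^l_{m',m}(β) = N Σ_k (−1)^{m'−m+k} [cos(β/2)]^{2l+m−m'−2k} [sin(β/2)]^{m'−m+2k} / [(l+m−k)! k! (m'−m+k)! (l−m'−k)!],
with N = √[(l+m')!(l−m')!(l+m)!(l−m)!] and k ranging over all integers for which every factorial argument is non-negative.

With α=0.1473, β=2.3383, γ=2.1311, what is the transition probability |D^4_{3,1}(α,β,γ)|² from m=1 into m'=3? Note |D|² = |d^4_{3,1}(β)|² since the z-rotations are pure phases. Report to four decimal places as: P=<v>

D^4_{3,1}(0.1473,2.3383,2.1311) = e^{-i·3·0.1473}·d^4_{3,1}(2.3383)·e^{-i·1·2.1311}. Compute d first:
Half-angle: c=0.390934, s=0.920419. N=√(5040·1·120·6)=1904.940944
k∈{0,1} keeps every argument non-negative
  k=0: (−1)^2·1904.9409/(240)·0.3909^6·0.9204^2 = +0.024003
  k=1: (−1)^3·1904.9409/(144)·0.3909^4·0.9204^4 = -0.221756
d^4_{3,1}(2.3383) = +0.024003 -0.221756 = -0.197753
|D^4_{3,1}|² = |d^4_{3,1}(β)|² = (-0.197753)² = 0.039106 (the z-rotation phases have unit modulus)

P=0.0391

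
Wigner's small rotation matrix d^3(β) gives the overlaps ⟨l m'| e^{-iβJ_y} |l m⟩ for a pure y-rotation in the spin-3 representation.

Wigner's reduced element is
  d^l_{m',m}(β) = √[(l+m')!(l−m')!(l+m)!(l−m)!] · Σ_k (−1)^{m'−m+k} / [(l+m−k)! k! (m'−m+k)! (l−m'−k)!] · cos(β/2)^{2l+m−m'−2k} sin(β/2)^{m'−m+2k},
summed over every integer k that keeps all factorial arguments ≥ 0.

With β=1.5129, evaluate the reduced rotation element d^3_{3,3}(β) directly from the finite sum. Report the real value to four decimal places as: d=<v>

d=0.1480

d^3_{3,3}(β=1.5129) via Wigner's sum:
With c≡cos(β/2)=0.727277 and s≡sin(β/2)=0.686344, N=[720·1·720·1]^{1/2}=720.000000
Admissible k: 0..0 (factorial args all ≥0)
  k=0: (−1)^0·720.0000/(720)·0.7273^6·0.6863^0 = +0.147979
d^3_{3,3}(1.5129) = +0.147979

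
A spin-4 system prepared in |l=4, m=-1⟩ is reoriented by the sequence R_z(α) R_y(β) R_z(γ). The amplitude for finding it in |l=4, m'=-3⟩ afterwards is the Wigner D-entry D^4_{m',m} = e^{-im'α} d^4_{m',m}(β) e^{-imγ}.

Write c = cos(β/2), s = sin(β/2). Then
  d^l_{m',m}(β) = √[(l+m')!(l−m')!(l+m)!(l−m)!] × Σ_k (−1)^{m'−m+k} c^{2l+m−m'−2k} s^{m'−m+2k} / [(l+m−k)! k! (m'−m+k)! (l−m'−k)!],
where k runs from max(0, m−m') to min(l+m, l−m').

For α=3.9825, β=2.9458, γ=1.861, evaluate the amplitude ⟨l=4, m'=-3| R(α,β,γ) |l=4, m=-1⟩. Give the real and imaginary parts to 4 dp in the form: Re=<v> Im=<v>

Re=-0.0004 Im=-0.0011

D^4_{-3,-1}(3.9825,2.9458,1.861) = e^{-i·-3·3.9825}·d^4_{-3,-1}(2.9458)·e^{-i·-1·1.861}. Compute d first:
With c≡cos(β/2)=0.097740 and s≡sin(β/2)=0.995212, N=[1·5040·6·120]^{1/2}=1904.940944
The bounds max(0,m−m')=2 and min(l+m,l−m')=3 give 2 terms
  k=2: (−1)^0·1904.9409/(240)·0.0977^6·0.9952^2 = +0.000007
  k=3: (−1)^1·1904.9409/(144)·0.0977^4·0.9952^4 = -0.001184
d^4_{-3,-1}(2.9458) = +0.000007 -0.001184 = -0.001177
Attach z-rotation phases: D = e^{-i(-3)(3.9825)}·(-0.001177)·e^{-i(-1)(1.861)} = -0.000380-0.001114i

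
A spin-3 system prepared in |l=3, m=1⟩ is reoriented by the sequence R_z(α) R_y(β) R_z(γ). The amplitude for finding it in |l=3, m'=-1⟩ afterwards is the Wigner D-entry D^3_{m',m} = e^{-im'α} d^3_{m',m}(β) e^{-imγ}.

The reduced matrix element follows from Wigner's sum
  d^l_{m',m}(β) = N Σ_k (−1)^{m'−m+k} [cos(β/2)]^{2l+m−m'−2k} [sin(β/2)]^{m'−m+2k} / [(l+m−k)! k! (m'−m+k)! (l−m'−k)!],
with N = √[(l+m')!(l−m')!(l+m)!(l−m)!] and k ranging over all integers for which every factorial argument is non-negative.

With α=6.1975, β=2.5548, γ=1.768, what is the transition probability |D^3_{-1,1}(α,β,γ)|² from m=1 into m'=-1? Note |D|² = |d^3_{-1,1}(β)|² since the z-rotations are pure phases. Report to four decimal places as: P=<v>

P=0.0606

Split into d^3_{-1,1}(β=2.5548) × two z-phases.
c=cos(2.5548/2)=0.289205, s=sin(2.5548/2)=0.957267; N=√[2·24·24·2]=48.000000
k∈{2,3,4} keeps every argument non-negative
  k=2: (−1)^0·48.0000/(8)·0.2892^4·0.9573^2 = +0.038463
  k=3: (−1)^1·48.0000/(6)·0.2892^2·0.9573^4 = -0.561868
  k=4: (−1)^2·48.0000/(48)·0.2892^0·0.9573^6 = +0.769483
d^3_{-1,1}(2.5548) = +0.038463 -0.561868 +0.769483 = +0.246078
|D^3_{-1,1}|² = |d^3_{-1,1}(β)|² = (+0.246078)² = 0.060554 (the z-rotation phases have unit modulus)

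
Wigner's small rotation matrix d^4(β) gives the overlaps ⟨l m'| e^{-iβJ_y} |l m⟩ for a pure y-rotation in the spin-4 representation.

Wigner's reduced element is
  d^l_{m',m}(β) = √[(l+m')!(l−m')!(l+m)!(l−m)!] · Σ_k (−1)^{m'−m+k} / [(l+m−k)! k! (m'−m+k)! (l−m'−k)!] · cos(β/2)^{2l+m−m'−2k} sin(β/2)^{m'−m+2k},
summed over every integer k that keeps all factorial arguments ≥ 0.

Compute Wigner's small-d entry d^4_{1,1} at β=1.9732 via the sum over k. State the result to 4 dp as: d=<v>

d^4_{1,1}(β=1.9732) via Wigner's sum:
With c≡cos(β/2)=0.551529 and s≡sin(β/2)=0.834156, N=[120·6·120·6]^{1/2}=720.000000
The bounds max(0,m−m')=0 and min(l+m,l−m')=3 give 4 terms
  k=0: (−1)^0·720.0000/(720)·0.5515^8·0.8342^0 = +0.008561
  k=1: (−1)^1·720.0000/(48)·0.5515^6·0.8342^2 = -0.293762
  k=2: (−1)^2·720.0000/(24)·0.5515^4·0.8342^4 = +1.343951
  k=3: (−1)^3·720.0000/(72)·0.5515^2·0.8342^6 = -1.024753
d^4_{1,1}(1.9732) = +0.008561 -0.293762 +1.343951 -1.024753 = +0.033997

d=0.0340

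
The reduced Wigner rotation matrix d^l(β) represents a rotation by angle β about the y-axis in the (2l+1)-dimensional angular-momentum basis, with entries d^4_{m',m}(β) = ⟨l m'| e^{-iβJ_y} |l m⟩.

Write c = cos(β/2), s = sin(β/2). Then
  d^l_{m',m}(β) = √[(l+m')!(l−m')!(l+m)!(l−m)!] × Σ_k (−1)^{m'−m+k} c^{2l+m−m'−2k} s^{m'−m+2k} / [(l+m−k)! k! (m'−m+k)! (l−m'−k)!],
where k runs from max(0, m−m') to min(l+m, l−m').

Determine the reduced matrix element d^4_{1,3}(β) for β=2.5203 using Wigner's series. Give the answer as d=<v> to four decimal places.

d^4_{1,3}(β=2.5203) via Wigner's sum:
With c≡cos(β/2)=0.305674 and s≡sin(β/2)=0.952136, N=[120·6·5040·1]^{1/2}=1904.940944
The bounds max(0,m−m')=2 and min(l+m,l−m')=3 give 2 terms
  k=2: (−1)^0·1904.9409/(240)·0.3057^6·0.9521^2 = +0.005870
  k=3: (−1)^1·1904.9409/(144)·0.3057^4·0.9521^4 = -0.094918
d^4_{1,3}(2.5203) = +0.005870 -0.094918 = -0.089049

d=-0.0890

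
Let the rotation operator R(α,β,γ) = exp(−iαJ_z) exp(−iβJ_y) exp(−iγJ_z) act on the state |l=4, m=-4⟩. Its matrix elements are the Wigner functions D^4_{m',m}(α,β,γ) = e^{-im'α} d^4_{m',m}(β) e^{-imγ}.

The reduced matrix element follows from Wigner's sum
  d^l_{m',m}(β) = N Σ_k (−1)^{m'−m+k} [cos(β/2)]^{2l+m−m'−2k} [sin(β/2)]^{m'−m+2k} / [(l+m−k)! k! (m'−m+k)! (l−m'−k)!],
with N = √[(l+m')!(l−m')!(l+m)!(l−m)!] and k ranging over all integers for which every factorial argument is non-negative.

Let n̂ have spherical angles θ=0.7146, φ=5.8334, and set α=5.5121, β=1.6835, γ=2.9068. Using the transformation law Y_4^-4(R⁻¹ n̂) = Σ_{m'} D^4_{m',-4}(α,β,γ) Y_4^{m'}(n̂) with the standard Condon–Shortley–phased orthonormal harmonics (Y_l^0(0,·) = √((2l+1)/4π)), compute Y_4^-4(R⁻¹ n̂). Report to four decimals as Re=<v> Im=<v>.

Need the full column D^4_{m',-4} for m'=−4..4 at α=5.5121, β=1.6835, γ=2.9068.
cos(β/2)=0.666159, sin(β/2)=0.745810
d^4_{-4,-4}: single k=0 term ⇒ +0.038781;  D = -0.024652+0.029938i
d^4_{-3,-4}: single k=0 term ⇒ -0.122805;  D = +0.122052-0.013583i
d^4_{-2,-4}: single k=0 term ⇒ +0.257218;  D = -0.203161-0.157756i
d^4_{-1,-4}: single k=0 term ⇒ -0.407256;  D = +0.056612+0.403302i
d^4_{0,-4}: single k=0 term ⇒ +0.509768;  D = +0.300996-0.411418i
d^4_{1,-4}: single k=0 term ⇒ -0.510468;  D = -0.503274+0.085399i
d^4_{2,-4}: single k=0 term ⇒ +0.404114;  D = +0.332844+0.229179i
d^4_{3,-4}: single k=0 term ⇒ -0.241836;  D = -0.047266-0.237172i
d^4_{4,-4}: single k=0 term ⇒ +0.095725;  D = -0.052008+0.080364i
Y_4^{m'}(θ=0.7146,φ=5.8334) and Σ D·Y over m':
  (-0.0247+0.0299i)·(-0.0185+0.0795i)  (+0.1221-0.0136i)·(+0.0584+0.2596i)  (-0.2032-0.1578i)·(+0.2675+0.3368i)  (+0.0566+0.4033i)·(+0.2096+0.1012i)  (+0.3010-0.4114i)·(-0.2880+0.0000i)  (-0.5033+0.0854i)·(-0.2096+0.1012i)  (+0.3328+0.2292i)·(+0.2675-0.3368i)  (-0.0473-0.2372i)·(-0.0584+0.2596i)  (-0.0520+0.0804i)·(-0.0185-0.0795i)
Y_4^-4(R⁻¹ n̂) = +0.226615+0.011140i

Re=0.2266 Im=0.0111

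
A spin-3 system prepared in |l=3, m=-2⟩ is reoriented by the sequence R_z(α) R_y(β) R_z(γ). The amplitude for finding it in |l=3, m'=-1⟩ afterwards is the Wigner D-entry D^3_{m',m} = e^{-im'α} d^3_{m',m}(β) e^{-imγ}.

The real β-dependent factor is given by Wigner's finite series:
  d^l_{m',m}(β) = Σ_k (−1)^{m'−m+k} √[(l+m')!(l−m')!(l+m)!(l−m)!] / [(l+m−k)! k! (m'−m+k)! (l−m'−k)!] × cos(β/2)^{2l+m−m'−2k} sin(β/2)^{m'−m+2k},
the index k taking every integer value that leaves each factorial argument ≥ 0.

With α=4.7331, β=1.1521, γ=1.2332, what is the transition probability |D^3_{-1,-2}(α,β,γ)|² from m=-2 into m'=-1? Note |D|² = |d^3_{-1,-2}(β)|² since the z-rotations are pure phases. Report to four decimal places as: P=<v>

P=0.0125

First d^3_{-1,-2}(β=1.1521), then the phase factors e^{-i(-1)α} and e^{-i(-2)γ}:
With c≡cos(β/2)=0.838621 and s≡sin(β/2)=0.544716, N=[2·24·1·120]^{1/2}=75.894664
k: max(0,(-2)−(-1))=0 … min(3+(-2),3−(-1))=1
  k=0: (−1)^1·75.8947/(24)·0.8386^5·0.5447^1 = -0.714493
  k=1: (−1)^2·75.8947/(12)·0.8386^3·0.5447^3 = +0.602888
d^3_{-1,-2}(1.1521) = -0.714493 +0.602888 = -0.111605
|D^3_{-1,-2}|² = |d^3_{-1,-2}(β)|² = (-0.111605)² = 0.012456 (the z-rotation phases have unit modulus)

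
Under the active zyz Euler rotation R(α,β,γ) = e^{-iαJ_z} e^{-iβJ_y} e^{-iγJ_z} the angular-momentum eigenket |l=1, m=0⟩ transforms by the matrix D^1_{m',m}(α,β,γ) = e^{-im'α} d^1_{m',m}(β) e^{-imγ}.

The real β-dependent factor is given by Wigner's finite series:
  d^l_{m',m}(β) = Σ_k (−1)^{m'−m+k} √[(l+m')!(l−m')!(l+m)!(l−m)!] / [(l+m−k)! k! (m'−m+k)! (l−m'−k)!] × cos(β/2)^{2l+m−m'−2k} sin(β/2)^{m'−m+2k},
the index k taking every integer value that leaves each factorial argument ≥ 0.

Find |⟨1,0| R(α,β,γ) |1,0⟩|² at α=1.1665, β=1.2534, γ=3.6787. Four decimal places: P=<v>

P=0.0974

First d^1_{0,0}(β=1.2534), then the phase factors e^{-i(0)α} and e^{-i(0)γ}:
With c≡cos(β/2)=0.809967 and s≡sin(β/2)=0.586475, N=[1·1·1·1]^{1/2}=1.000000
The bounds max(0,m−m')=0 and min(l+m,l−m')=1 give 2 terms
  k=0: (−1)^0·1.0000/(1)·0.8100^2·0.5865^0 = +0.656047
  k=1: (−1)^1·1.0000/(1)·0.8100^0·0.5865^2 = -0.343953
d^1_{0,0}(1.2534) = +0.656047 -0.343953 = +0.312094
|D^1_{0,0}|² = |d^1_{0,0}(β)|² = (+0.312094)² = 0.097403 (the z-rotation phases have unit modulus)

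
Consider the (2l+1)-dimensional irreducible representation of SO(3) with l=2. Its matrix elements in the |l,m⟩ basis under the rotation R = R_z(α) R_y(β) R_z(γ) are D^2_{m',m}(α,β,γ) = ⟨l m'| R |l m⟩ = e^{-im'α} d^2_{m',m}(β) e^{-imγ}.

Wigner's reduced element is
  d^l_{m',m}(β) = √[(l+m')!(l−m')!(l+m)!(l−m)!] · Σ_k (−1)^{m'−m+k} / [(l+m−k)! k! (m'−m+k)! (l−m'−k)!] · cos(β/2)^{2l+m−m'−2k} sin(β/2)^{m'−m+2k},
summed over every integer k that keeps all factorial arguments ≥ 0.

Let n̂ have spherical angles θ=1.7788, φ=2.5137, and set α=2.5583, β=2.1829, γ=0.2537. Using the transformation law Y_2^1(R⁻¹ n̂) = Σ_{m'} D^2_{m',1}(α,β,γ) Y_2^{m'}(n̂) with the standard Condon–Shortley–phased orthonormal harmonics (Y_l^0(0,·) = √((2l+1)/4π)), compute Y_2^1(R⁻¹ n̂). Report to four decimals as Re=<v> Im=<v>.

Re=0.2775 Im=-0.0400

Need the full column D^2_{m',1} for m'=−2..2 at α=2.5583, β=2.1829, γ=0.2537.
cos(β/2)=0.461199, sin(β/2)=0.887297
d^2_{-2,1}: single k=3 term ⇒ +0.644355;  D = +0.096617-0.637070i
d^2_{-1,1}: k∈[2..3] ⇒ +0.502384 -0.619834 = -0.117449;  D = +0.078656-0.087222i
d^2_{0,1}: k∈[1..2] ⇒ +0.213211 -0.789170 = -0.575959;  D = -0.557523+0.144558i
d^2_{1,1}: k∈[0..1] ⇒ +0.045243 -0.502384 = -0.457141;  D = +0.432535+0.147957i
d^2_{2,1}: single k=0 term ⇒ -0.174086;  D = -0.106448-0.137750i
Y_2^{m'}(θ=1.7788,φ=2.5137) and Σ D·Y over m':
  (+0.0966-0.6371i)·(+0.1146+0.3516i)  (+0.0787-0.0872i)·(+0.1263+0.0917i)  (-0.5575+0.1446i)·(-0.2750+0.0000i)  (+0.4325+0.1480i)·(-0.1263+0.0917i)  (-0.1064-0.1377i)·(+0.1146-0.3516i)
Y_2^1(R⁻¹ n̂) = +0.277506-0.039969i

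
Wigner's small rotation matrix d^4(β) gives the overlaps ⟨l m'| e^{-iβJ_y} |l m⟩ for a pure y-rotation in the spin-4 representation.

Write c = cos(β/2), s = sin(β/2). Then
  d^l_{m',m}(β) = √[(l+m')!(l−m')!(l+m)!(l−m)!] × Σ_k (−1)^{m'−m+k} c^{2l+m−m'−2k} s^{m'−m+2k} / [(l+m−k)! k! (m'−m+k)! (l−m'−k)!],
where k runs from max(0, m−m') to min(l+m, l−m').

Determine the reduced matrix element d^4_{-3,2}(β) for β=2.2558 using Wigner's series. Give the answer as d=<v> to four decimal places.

d^4_{-3,2}(β=2.2558) via Wigner's sum:
Half-angle: c=0.428558, s=0.903514. N=√(1·5040·720·2)=2693.993318
Admissible k: 5..6 (factorial args all ≥0)
  k=5: (−1)^0·2693.9933/(240)·0.4286^3·0.9035^5 = +0.531973
  k=6: (−1)^1·2693.9933/(720)·0.4286^1·0.9035^7 = -0.788168
d^4_{-3,2}(2.2558) = +0.531973 -0.788168 = -0.256195

d=-0.2562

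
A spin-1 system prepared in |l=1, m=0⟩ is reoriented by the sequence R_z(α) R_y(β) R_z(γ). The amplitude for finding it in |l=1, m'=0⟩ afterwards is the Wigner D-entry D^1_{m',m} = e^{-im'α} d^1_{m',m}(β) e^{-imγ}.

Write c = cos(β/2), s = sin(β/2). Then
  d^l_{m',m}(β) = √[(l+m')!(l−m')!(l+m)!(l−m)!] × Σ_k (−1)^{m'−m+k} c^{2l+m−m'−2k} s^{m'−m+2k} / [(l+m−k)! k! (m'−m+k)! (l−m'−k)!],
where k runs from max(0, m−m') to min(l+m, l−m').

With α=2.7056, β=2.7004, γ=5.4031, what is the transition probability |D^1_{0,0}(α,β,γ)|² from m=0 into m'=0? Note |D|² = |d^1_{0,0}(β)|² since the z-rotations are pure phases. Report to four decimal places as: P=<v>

P=0.8177

First d^1_{0,0}(β=2.7004), then the phase factors e^{-i(0)α} and e^{-i(0)γ}:
Half-angle: c=0.218812, s=0.975767. N=√(1·1·1·1)=1.000000
k∈{0,1} keeps every argument non-negative
  k=0: (−1)^0·1.0000/(1)·0.2188^2·0.9758^0 = +0.047878
  k=1: (−1)^1·1.0000/(1)·0.2188^0·0.9758^2 = -0.952122
d^1_{0,0}(2.7004) = +0.047878 -0.952122 = -0.904243
|D^1_{0,0}|² = |d^1_{0,0}(β)|² = (-0.904243)² = 0.817655 (the z-rotation phases have unit modulus)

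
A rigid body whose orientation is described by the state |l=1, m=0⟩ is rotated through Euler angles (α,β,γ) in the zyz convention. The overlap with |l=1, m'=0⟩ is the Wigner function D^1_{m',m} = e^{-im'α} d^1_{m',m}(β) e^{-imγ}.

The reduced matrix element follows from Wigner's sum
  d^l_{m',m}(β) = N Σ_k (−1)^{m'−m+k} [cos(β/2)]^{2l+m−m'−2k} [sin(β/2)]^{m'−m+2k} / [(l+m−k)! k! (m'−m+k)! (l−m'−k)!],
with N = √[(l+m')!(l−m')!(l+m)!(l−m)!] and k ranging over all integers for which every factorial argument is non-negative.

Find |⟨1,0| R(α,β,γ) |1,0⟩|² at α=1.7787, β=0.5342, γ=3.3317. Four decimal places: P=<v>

D^1_{0,0}(1.7787,0.5342,3.3317) = e^{-i·0·1.7787}·d^1_{0,0}(0.5342)·e^{-i·0·3.3317}. Compute d first:
c=cos(0.5342/2)=0.964540, s=sin(0.5342/2)=0.263935; N=√[1·1·1·1]=1.000000
k: max(0,(0)−(0))=0 … min(1+(0),1−(0))=1
  k=0: (−1)^0·1.0000/(1)·0.9645^2·0.2639^0 = +0.930338
  k=1: (−1)^1·1.0000/(1)·0.9645^0·0.2639^2 = -0.069662
d^1_{0,0}(0.5342) = +0.930338 -0.069662 = +0.860676
|D^1_{0,0}|² = |d^1_{0,0}(β)|² = (+0.860676)² = 0.740764 (the z-rotation phases have unit modulus)

P=0.7408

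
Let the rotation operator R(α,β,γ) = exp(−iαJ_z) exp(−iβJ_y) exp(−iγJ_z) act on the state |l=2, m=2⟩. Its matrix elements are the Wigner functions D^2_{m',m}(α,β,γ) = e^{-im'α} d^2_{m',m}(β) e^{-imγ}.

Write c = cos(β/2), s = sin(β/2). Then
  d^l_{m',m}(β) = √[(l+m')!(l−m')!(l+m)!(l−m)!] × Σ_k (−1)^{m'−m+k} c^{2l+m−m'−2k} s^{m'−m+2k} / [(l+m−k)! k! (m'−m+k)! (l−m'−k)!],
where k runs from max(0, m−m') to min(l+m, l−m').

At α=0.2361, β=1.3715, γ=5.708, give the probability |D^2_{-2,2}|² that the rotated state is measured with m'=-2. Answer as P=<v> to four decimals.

P=0.0259

First d^2_{-2,2}(β=1.3715), then the phase factors e^{-i(-2)α} and e^{-i(2)γ}:
c=cos(1.3715/2)=0.773944, s=sin(1.3715/2)=0.633254; N=√[1·24·24·1]=24.000000
The bounds max(0,m−m')=4 and min(l+m,l−m')=4 give 1 term
  k=4: (−1)^0·24.0000/(24)·0.7739^0·0.6333^4 = +0.160809
d^2_{-2,2}(1.3715) = +0.160809
|D^2_{-2,2}|² = |d^2_{-2,2}(β)|² = (+0.160809)² = 0.025860 (the z-rotation phases have unit modulus)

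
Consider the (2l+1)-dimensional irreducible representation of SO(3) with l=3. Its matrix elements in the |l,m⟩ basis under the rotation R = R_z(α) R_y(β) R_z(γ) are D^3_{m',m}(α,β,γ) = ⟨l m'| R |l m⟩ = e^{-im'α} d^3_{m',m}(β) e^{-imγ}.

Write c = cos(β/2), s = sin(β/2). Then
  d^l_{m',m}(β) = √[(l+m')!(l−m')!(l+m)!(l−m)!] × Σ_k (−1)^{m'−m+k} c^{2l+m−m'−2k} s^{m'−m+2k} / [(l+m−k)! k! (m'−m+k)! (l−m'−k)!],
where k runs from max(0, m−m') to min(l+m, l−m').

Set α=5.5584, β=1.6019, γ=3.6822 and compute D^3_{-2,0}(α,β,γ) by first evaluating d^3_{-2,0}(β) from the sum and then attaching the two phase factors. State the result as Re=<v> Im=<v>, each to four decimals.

Re=-0.0051 Im=0.0422

D^3_{-2,0}(5.5584,1.6019,3.6822) = e^{-i·-2·5.5584}·d^3_{-2,0}(1.6019)·e^{-i·0·3.6822}. Compute d first:
Half-angle: c=0.696025, s=0.718018. N=√(1·120·6·6)=65.726707
Admissible k: 2..3 (factorial args all ≥0)
  k=2: (−1)^0·65.7267/(12)·0.6960^4·0.7180^2 = +0.662720
  k=3: (−1)^1·65.7267/(12)·0.6960^2·0.7180^4 = -0.705262
d^3_{-2,0}(1.6019) = +0.662720 -0.705262 = -0.042542
Attach z-rotation phases: D = e^{-i(-2)(5.5584)}·(-0.042542)·e^{-i(0)(3.6822)} = -0.005145+0.042230i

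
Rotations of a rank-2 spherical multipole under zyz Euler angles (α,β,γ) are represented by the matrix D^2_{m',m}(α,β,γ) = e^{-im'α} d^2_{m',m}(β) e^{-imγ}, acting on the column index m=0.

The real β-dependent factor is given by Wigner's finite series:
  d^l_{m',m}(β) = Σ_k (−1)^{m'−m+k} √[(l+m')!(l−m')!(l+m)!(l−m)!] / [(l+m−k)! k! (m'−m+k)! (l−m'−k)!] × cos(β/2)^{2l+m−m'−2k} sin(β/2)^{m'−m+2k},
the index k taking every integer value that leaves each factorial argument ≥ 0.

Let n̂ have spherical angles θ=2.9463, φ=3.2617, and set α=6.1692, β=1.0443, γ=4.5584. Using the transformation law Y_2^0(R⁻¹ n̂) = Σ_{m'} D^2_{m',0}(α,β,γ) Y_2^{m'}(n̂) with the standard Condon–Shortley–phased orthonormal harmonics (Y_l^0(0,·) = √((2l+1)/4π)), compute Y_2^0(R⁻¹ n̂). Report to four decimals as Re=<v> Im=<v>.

Re=0.0920 Im=0.0000

Need the full column D^2_{m',0} for m'=−2..2 at α=6.1692, β=1.0443, γ=4.5584.
cos(β/2)=0.866749, sin(β/2)=0.498745
d^2_{-2,0}: single k=2 term ⇒ +0.457740;  D = +0.445897-0.103450i
d^2_{-1,0}: k∈[1..2] ⇒ +0.795488 -0.263393 = +0.532096;  D = +0.528643-0.060520i
d^2_{0,0}: k∈[0..2] ⇒ +0.564382 -0.747486 +0.061875 = -0.121230;  D = -0.121230+0.000000i
d^2_{1,0}: k∈[0..1] ⇒ -0.795488 +0.263393 = -0.532096;  D = -0.528643-0.060520i
d^2_{2,0}: single k=0 term ⇒ +0.457740;  D = +0.445897+0.103450i
Y_2^{m'}(θ=2.9463,φ=3.2617) and Σ D·Y over m':
  (+0.4459-0.1034i)·(+0.0141-0.0035i)  (+0.5286-0.0605i)·(+0.1460-0.0176i)  (-0.1212+0.0000i)·(+0.5952+0.0000i)  (-0.5286-0.0605i)·(-0.1460-0.0176i)  (+0.4459+0.1034i)·(+0.0141+0.0035i)
Y_2^0(R⁻¹ n̂) = +0.091971-0.000000i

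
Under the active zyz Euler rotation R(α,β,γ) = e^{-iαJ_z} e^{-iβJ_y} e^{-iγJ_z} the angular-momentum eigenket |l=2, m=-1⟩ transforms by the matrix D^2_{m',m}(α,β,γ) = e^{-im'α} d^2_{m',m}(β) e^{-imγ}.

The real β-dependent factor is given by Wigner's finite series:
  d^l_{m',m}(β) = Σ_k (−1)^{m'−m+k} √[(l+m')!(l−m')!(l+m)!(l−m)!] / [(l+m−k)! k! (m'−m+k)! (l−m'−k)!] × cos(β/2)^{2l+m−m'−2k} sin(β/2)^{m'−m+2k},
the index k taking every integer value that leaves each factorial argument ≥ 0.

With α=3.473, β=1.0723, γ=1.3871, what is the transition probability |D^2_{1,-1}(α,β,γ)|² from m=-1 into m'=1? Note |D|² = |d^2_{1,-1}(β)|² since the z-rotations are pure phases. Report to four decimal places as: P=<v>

D^2_{1,-1}(3.473,1.0723,1.3871) = e^{-i·1·3.473}·d^2_{1,-1}(1.0723)·e^{-i·-1·1.3871}. Compute d first:
c=cos(1.0723/2)=0.859682, s=sin(1.0723/2)=0.510830; N=√[6·1·1·6]=6.000000
k: max(0,(-1)−(1))=0 … min(2+(-1),2−(1))=1
  k=0: (−1)^2·6.0000/(2)·0.8597^2·0.5108^2 = +0.578561
  k=1: (−1)^3·6.0000/(6)·0.8597^0·0.5108^4 = -0.068093
d^2_{1,-1}(1.0723) = +0.578561 -0.068093 = +0.510468
|D^2_{1,-1}|² = |d^2_{1,-1}(β)|² = (+0.510468)² = 0.260578 (the z-rotation phases have unit modulus)

P=0.2606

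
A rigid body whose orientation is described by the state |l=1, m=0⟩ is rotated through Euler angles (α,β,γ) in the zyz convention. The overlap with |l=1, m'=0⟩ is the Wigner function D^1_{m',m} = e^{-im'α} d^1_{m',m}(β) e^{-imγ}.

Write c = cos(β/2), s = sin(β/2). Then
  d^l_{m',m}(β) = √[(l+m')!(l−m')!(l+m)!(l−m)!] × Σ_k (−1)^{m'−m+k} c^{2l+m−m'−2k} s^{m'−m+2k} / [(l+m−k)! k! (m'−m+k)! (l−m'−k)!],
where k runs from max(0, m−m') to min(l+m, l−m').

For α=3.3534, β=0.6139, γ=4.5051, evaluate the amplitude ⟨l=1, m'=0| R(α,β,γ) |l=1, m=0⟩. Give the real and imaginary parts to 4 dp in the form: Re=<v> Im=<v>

Re=0.8174 Im=0.0000

D^1_{0,0}(3.3534,0.6139,4.5051) = e^{-i·0·3.3534}·d^1_{0,0}(0.6139)·e^{-i·0·4.5051}. Compute d first:
With c≡cos(β/2)=0.953260 and s≡sin(β/2)=0.302153, N=[1·1·1·1]^{1/2}=1.000000
k: max(0,(0)−(0))=0 … min(1+(0),1−(0))=1
  k=0: (−1)^0·1.0000/(1)·0.9533^2·0.3022^0 = +0.908704
  k=1: (−1)^1·1.0000/(1)·0.9533^0·0.3022^2 = -0.091296
d^1_{0,0}(0.6139) = +0.908704 -0.091296 = +0.817408
Attach z-rotation phases: D = e^{-i(0)(3.3534)}·(+0.817408)·e^{-i(0)(4.5051)} = +0.817408+0.000000i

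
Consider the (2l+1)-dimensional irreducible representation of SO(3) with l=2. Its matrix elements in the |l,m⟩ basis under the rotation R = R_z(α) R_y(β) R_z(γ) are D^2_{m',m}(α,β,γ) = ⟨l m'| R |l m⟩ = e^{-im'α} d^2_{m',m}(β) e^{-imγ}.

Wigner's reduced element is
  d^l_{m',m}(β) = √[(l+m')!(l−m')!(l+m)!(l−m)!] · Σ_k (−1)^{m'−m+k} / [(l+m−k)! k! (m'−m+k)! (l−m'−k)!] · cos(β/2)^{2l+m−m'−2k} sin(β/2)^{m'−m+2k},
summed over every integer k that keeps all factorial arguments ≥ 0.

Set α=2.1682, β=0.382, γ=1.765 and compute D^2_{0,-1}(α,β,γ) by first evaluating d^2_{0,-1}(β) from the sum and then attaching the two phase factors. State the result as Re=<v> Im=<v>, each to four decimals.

Re=0.0818 Im=-0.4157

D^2_{0,-1}(2.1682,0.382,1.765) = e^{-i·0·2.1682}·d^2_{0,-1}(0.382)·e^{-i·-1·1.765}. Compute d first:
Half-angle: c=0.981815, s=0.189841. N=√(2·2·1·6)=4.898979
Admissible k: 0..1 (factorial args all ≥0)
  k=0: (−1)^1·4.8990/(2)·0.9818^3·0.1898^1 = -0.440103
  k=1: (−1)^2·4.8990/(2)·0.9818^1·0.1898^3 = +0.016454
d^2_{0,-1}(0.382) = -0.440103 +0.016454 = -0.423649
D = (+1.000000+0.000000i)·(-0.423649)·(-0.192985+0.981202i) = +0.081758-0.415685i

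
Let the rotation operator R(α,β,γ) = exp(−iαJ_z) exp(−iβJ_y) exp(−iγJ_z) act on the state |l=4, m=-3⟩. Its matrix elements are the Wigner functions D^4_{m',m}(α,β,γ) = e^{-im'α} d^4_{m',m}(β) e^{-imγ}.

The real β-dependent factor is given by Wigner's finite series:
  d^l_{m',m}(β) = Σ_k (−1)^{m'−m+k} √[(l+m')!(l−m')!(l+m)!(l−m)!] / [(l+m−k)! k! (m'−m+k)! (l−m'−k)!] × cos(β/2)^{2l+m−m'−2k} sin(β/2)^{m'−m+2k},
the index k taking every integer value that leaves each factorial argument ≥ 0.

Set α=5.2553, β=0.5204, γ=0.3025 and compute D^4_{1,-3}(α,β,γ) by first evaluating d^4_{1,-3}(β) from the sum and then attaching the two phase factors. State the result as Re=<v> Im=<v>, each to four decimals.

First d^4_{1,-3}(β=0.5204), then the phase factors e^{-i(1)α} and e^{-i(-3)γ}:
With c≡cos(β/2)=0.966339 and s≡sin(β/2)=0.257274, N=[120·6·1·5040]^{1/2}=1904.940944
Admissible k: 0..1 (factorial args all ≥0)
  k=0: (−1)^4·1904.9409/(144)·0.9663^4·0.2573^4 = +0.050538
  k=1: (−1)^5·1904.9409/(240)·0.9663^2·0.2573^6 = -0.002149
d^4_{1,-3}(0.5204) = +0.050538 -0.002149 = +0.048389
D = (+0.516631+0.856208i)·(+0.048389)·(+0.615718+0.787967i) = -0.017254+0.045208i

Re=-0.0173 Im=0.0452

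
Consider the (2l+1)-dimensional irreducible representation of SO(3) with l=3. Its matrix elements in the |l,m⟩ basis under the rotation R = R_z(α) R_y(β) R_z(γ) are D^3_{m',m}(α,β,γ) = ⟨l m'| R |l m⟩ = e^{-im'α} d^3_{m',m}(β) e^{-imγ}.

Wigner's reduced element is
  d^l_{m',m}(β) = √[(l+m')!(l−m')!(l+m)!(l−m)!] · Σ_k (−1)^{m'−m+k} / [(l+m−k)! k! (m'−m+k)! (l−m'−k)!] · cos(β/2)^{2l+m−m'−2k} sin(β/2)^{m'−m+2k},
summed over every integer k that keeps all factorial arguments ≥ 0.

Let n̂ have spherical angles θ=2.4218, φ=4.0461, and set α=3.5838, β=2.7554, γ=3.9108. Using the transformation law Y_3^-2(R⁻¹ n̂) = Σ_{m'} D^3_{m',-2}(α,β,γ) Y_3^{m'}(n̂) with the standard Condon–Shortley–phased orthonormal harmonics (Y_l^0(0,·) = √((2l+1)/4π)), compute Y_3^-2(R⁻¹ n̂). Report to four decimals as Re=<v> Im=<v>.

Need the full column D^3_{m',-2} for m'=−3..3 at α=3.5838, β=2.7554, γ=3.9108.
cos(β/2)=0.191899, sin(β/2)=0.981415
d^3_{-3,-2}: single k=1 term ⇒ +0.000626;  D = +0.000602-0.000171i
d^3_{-2,-2}: k∈[0..1] ⇒ +0.000050 -0.006531 = -0.006481;  D = +0.004878-0.004267i
d^3_{-1,-2}: k∈[0..1] ⇒ -0.000808 +0.042248 = +0.041440;  D = +0.016512-0.038008i
d^3_{0,-2}: k∈[0..1] ⇒ +0.007154 -0.187118 = -0.179963;  D = -0.005826-0.179869i
d^3_{1,-2}: k∈[0..1] ⇒ -0.042248 +0.552503 = +0.510255;  D = -0.233173-0.453862i
d^3_{2,-2}: k∈[0..1] ⇒ +0.170814 -0.893543 = -0.722729;  D = -0.573599-0.439684i
d^3_{3,-2}: single k=0 term ⇒ -0.427967;  D = +0.418404+0.089964i
Y_3^{m'}(θ=2.4218,φ=4.0461) and Σ D·Y over m':
  (+0.0006-0.0002i)·(+0.1087+0.0496i)  (+0.0049-0.0043i)·(+0.0788+0.3245i)  (+0.0165-0.0380i)·(-0.2406+0.3060i)  (-0.0058-0.1799i)·(+0.0485+0.0000i)  (-0.2332-0.4539i)·(+0.2406+0.3060i)  (-0.5736-0.4397i)·(+0.0788-0.3245i)  (+0.4184+0.0900i)·(-0.1087+0.0496i)
Y_3^-2(R⁻¹ n̂) = -0.145855-0.011340i

Re=-0.1459 Im=-0.0113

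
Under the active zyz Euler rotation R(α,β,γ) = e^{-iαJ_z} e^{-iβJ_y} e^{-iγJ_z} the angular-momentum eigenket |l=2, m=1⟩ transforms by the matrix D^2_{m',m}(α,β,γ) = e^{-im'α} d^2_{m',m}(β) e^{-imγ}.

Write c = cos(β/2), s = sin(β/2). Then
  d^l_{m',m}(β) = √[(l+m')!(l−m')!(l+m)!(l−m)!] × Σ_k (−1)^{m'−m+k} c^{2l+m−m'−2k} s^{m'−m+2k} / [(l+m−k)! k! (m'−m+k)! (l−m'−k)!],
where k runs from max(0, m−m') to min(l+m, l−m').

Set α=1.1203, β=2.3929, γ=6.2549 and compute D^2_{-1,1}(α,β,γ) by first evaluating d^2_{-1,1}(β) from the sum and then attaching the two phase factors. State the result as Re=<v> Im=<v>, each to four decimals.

Split into d^2_{-1,1}(β=2.3929) × two z-phases.
With c≡cos(β/2)=0.365664 and s≡sin(β/2)=0.930747, N=[1·6·6·1]^{1/2}=6.000000
k: max(0,(1)−(-1))=2 … min(2+(1),2−(-1))=3
  k=2: (−1)^0·6.0000/(2)·0.3657^2·0.9307^2 = +0.347496
  k=3: (−1)^1·6.0000/(6)·0.3657^0·0.9307^4 = -0.750458
d^2_{-1,1}(2.3929) = +0.347496 -0.750458 = -0.402962
D = (+0.435412+0.900231i)·(-0.402962)·(+0.999600+0.028282i) = -0.165125-0.367576i

Re=-0.1651 Im=-0.3676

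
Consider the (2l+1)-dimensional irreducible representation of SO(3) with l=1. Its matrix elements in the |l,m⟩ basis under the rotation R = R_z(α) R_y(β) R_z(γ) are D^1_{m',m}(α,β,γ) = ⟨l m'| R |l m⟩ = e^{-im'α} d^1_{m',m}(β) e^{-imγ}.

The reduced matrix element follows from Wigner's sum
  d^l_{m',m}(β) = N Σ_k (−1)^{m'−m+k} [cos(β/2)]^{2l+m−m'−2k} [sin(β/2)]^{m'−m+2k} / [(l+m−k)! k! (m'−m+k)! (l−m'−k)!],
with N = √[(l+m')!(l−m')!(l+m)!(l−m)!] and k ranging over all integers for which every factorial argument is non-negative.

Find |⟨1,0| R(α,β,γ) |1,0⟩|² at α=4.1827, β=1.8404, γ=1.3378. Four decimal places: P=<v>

P=0.0709

First d^1_{0,0}(β=1.8404), then the phase factors e^{-i(0)α} and e^{-i(0)γ}:
c=cos(1.8404/2)=0.605661, s=sin(1.8404/2)=0.795723; N=√[1·1·1·1]=1.000000
Admissible k: 0..1 (factorial args all ≥0)
  k=0: (−1)^0·1.0000/(1)·0.6057^2·0.7957^0 = +0.366825
  k=1: (−1)^1·1.0000/(1)·0.6057^0·0.7957^2 = -0.633175
d^1_{0,0}(1.8404) = +0.366825 -0.633175 = -0.266349
|D^1_{0,0}|² = |d^1_{0,0}(β)|² = (-0.266349)² = 0.070942 (the z-rotation phases have unit modulus)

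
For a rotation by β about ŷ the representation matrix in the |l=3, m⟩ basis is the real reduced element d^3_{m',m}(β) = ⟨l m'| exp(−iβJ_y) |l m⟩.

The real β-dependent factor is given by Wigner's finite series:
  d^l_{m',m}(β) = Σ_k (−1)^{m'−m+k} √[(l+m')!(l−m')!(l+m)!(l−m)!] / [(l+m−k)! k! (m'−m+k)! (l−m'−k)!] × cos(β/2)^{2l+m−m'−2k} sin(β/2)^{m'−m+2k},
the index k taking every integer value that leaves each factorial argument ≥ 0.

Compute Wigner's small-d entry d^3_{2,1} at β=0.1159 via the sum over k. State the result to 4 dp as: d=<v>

d=-0.1804

d^3_{2,1}(β=0.1159) via Wigner's sum:
c=cos(0.1159/2)=0.998321, s=sin(0.1159/2)=0.057918; N=√[120·1·24·2]=75.894664
k∈{0,1} keeps every argument non-negative
  k=0: (−1)^1·75.8947/(24)·0.9983^5·0.0579^1 = -0.181619
  k=1: (−1)^2·75.8947/(12)·0.9983^3·0.0579^3 = +0.001223
d^3_{2,1}(0.1159) = -0.181619 +0.001223 = -0.180397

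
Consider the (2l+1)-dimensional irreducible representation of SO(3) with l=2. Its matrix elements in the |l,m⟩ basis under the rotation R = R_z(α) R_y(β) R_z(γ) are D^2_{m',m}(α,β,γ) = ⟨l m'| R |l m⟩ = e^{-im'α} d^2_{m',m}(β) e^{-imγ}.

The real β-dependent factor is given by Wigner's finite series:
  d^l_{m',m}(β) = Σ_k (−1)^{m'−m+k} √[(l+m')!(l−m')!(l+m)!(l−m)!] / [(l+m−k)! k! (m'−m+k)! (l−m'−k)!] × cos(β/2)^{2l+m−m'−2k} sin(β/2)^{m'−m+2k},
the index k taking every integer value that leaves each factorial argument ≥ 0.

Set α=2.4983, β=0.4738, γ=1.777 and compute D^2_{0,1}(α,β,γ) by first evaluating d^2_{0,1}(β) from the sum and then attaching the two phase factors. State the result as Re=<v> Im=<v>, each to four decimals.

Re=-0.1018 Im=-0.4867

D^2_{0,1}(2.4983,0.4738,1.777) = e^{-i·0·2.4983}·d^2_{0,1}(0.4738)·e^{-i·1·1.777}. Compute d first:
Half-angle: c=0.972070, s=0.234690. N=√(2·2·6·1)=4.898979
The bounds max(0,m−m')=1 and min(l+m,l−m')=2 give 2 terms
  k=1: (−1)^0·4.8990/(2)·0.9721^3·0.2347^1 = +0.528036
  k=2: (−1)^1·4.8990/(2)·0.9721^1·0.2347^3 = -0.030779
d^2_{0,1}(0.4738) = +0.528036 -0.030779 = +0.497257
D = (+1.000000+0.000000i)·(+0.497257)·(-0.204745-0.978815i) = -0.101811-0.486723i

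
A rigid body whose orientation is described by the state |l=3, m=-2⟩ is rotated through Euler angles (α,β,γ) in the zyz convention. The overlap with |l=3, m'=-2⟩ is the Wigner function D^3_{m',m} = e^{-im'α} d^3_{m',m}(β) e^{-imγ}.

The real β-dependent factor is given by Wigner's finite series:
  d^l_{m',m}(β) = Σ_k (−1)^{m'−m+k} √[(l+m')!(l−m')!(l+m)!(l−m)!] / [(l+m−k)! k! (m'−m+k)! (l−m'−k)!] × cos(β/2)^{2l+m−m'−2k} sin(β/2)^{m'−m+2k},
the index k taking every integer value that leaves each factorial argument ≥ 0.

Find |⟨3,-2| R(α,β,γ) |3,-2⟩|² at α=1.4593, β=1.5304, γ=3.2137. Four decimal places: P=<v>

D^3_{-2,-2}(1.4593,1.5304,3.2137) = e^{-i·-2·1.4593}·d^3_{-2,-2}(1.5304)·e^{-i·-2·3.2137}. Compute d first:
Half-angle: c=0.721244, s=0.692681. N=√(1·120·1·120)=120.000000
Admissible k: 0..1 (factorial args all ≥0)
  k=0: (−1)^0·120.0000/(120)·0.7212^6·0.6927^0 = +0.140764
  k=1: (−1)^1·120.0000/(24)·0.7212^4·0.6927^2 = -0.649180
d^3_{-2,-2}(1.5304) = +0.140764 -0.649180 = -0.508416
|D^3_{-2,-2}|² = |d^3_{-2,-2}(β)|² = (-0.508416)² = 0.258487 (the z-rotation phases have unit modulus)

P=0.2585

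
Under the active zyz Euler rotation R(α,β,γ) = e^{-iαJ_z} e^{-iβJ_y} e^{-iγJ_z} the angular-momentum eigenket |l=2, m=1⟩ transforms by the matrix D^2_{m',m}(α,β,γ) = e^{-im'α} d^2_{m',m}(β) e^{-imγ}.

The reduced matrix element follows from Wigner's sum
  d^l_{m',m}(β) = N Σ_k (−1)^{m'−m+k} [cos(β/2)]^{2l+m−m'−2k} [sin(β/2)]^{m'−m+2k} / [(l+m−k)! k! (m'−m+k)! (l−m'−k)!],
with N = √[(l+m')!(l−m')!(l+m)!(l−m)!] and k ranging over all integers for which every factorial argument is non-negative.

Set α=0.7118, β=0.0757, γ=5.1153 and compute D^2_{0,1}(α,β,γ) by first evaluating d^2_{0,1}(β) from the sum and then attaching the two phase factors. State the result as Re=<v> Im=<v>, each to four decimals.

Re=0.0362 Im=0.0850

D^2_{0,1}(0.7118,0.0757,5.1153) = e^{-i·0·0.7118}·d^2_{0,1}(0.0757)·e^{-i·1·5.1153}. Compute d first:
Half-angle: c=0.999284, s=0.037841. N=√(2·2·6·1)=4.898979
k: max(0,(1)−(0))=1 … min(2+(1),2−(0))=2
  k=1: (−1)^0·4.8990/(2)·0.9993^3·0.0378^1 = +0.092492
  k=2: (−1)^1·4.8990/(2)·0.9993^1·0.0378^3 = -0.000133
d^2_{0,1}(0.0757) = +0.092492 -0.000133 = +0.092359
D = (+1.000000+0.000000i)·(+0.092359)·(+0.392098+0.919923i) = +0.036214+0.084964i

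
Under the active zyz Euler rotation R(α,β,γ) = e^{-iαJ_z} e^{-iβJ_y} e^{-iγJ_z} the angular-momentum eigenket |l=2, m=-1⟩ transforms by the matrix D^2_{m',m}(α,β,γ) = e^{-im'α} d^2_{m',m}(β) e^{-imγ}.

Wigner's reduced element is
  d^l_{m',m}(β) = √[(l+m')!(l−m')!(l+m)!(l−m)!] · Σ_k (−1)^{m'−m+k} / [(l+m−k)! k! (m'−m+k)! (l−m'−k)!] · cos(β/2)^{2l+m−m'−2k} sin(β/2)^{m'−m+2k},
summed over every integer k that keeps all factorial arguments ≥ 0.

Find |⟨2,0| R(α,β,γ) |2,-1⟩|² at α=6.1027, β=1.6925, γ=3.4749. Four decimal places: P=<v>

P=0.0218

D^2_{0,-1}(6.1027,1.6925,3.4749) = e^{-i·0·6.1027}·d^2_{0,-1}(1.6925)·e^{-i·-1·3.4749}. Compute d first:
With c≡cos(β/2)=0.662796 and s≡sin(β/2)=0.748800, N=[2·2·1·6]^{1/2}=4.898979
Admissible k: 0..1 (factorial args all ≥0)
  k=0: (−1)^1·4.8990/(2)·0.6628^3·0.7488^1 = -0.534049
  k=1: (−1)^2·4.8990/(2)·0.6628^1·0.7488^3 = +0.681637
d^2_{0,-1}(1.6925) = -0.534049 +0.681637 = +0.147588
|D^2_{0,-1}|² = |d^2_{0,-1}(β)|² = (+0.147588)² = 0.021782 (the z-rotation phases have unit modulus)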